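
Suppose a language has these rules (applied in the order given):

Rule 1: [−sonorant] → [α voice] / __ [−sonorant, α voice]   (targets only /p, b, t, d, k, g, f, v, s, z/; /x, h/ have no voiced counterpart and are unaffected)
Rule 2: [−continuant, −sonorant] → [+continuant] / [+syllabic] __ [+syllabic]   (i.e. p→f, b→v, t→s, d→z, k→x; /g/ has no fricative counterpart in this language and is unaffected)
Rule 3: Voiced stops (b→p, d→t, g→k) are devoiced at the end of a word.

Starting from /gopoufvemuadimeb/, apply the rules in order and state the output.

gofouvvemuazimep

Rule 1 (regressive voicing assimilation): /f/ precedes the voiced obstruent /v/, so it voices to [v] by assimilation. /gopoufvemuadimeb/ → gopouvvemuadimeb.
Rule 2 (intervocalic spirantization): /p/ is a stop between vowels /o/ and /o/, so it spirantizes to the fricative [f]. /d/ is a stop between vowels /a/ and /i/, so it spirantizes to the fricative [z]. /gopouvvemuadimeb/ → gofouvvemuazimeb.
Rule 3 (final devoicing): /b/ is a voiced stop in word-final position, so it devoices to [p]. /gofouvvemuazimeb/ → gofouvvemuazimep.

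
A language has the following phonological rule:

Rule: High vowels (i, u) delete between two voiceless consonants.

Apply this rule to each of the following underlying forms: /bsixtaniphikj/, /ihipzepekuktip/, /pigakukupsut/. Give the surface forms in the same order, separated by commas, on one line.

/bsixtaniphikj/: /i/ is a high vowel flanked by voiceless consonants /s/ and /x/, so it deletes. /i/ is a high vowel flanked by voiceless consonants /h/ and /k/, so it deletes. → [bsxtaniphkj].
/ihipzepekuktip/: /i/ is a high vowel flanked by voiceless consonants /h/ and /p/, so it deletes. /u/ is a high vowel flanked by voiceless consonants /k/ and /k/, so it deletes. /i/ is a high vowel flanked by voiceless consonants /t/ and /p/, so it deletes. → [ihpzepekktp].
/pigakukupsut/: /u/ is a high vowel flanked by voiceless consonants /k/ and /k/, so it deletes. /u/ is a high vowel flanked by voiceless consonants /k/ and /p/, so it deletes. /u/ is a high vowel flanked by voiceless consonants /s/ and /t/, so it deletes. → [pigakkpst].

bsxtaniphkj, ihpzepekktp, pigakkpst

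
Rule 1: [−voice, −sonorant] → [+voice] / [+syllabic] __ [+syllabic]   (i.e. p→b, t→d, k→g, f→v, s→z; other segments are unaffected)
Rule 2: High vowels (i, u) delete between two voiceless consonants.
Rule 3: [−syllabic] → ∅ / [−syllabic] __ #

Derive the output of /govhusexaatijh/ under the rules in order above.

govhuzexaadij

Rule 1 (intervocalic voicing): /s/ is a voiceless obstruent between vowels /u/ and /e/, so it voices to [z]. /t/ is a voiceless obstruent between vowels /a/ and /i/, so it voices to [d]. /govhusexaatijh/ → govhuzexaadijh.
Rule 2 (high vowel syncope): no segment meets the environment; /govhuzexaadijh/ is unchanged.
Rule 3 (final cluster simplification): /h/ is the second consonant of a word-final cluster /jh/, so it deletes. /govhuzexaadijh/ → govhuzexaadij.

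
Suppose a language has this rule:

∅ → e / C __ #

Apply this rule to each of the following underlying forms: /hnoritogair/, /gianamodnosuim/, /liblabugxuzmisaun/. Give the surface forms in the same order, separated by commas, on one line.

hnoritogaire, gianamodnosuime, liblabugxuzmisaune

/hnoritogair/: the form ends in the consonant /r/, so [e] is inserted word-finally. → [hnoritogaire].
/gianamodnosuim/: the form ends in the consonant /m/, so [e] is inserted word-finally. → [gianamodnosuime].
/liblabugxuzmisaun/: the form ends in the consonant /n/, so [e] is inserted word-finally. → [liblabugxuzmisaune].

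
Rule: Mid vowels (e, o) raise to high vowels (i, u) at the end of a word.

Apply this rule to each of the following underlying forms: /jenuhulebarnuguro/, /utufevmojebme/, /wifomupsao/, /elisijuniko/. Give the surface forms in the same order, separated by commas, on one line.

jenuhulebarnuguru, utufevmojebmi, wifomupsau, elisijuniku

/jenuhulebarnuguro/: /o/ is a mid vowel in word-final position, so it raises to [u]. → [jenuhulebarnuguru].
/utufevmojebme/: /e/ is a mid vowel in word-final position, so it raises to [i]. → [utufevmojebmi].
/wifomupsao/: /o/ is a mid vowel in word-final position, so it raises to [u]. → [wifomupsau].
/elisijuniko/: /o/ is a mid vowel in word-final position, so it raises to [u]. → [elisijuniku].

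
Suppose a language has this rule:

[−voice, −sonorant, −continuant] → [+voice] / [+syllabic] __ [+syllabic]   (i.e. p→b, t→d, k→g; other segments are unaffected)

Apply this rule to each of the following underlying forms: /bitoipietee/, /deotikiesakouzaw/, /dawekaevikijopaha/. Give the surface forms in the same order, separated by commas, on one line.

bidoibiedee, deodigiesagouzaw, dawegaevigijobaha

/bitoipietee/: /t/ is a voiceless stop between vowels /i/ and /o/, so it voices to [d]. /p/ is a voiceless stop between vowels /i/ and /i/, so it voices to [b]. /t/ is a voiceless stop between vowels /e/ and /e/, so it voices to [d]. → [bidoibiedee].
/deotikiesakouzaw/: /t/ is a voiceless stop between vowels /o/ and /i/, so it voices to [d]. /k/ is a voiceless stop between vowels /i/ and /i/, so it voices to [g]. /k/ is a voiceless stop between vowels /a/ and /o/, so it voices to [g]. → [deodigiesagouzaw].
/dawekaevikijopaha/: /k/ is a voiceless stop between vowels /e/ and /a/, so it voices to [g]. /k/ is a voiceless stop between vowels /i/ and /i/, so it voices to [g]. /p/ is a voiceless stop between vowels /o/ and /a/, so it voices to [b]. → [dawegaevigijobaha].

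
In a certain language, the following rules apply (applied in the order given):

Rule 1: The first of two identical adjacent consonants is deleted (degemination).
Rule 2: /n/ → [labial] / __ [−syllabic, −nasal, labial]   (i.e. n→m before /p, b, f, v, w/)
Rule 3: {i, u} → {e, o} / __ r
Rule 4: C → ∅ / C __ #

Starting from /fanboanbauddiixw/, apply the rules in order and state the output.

Rule 1 (degemination): /dd/ is a geminate; the first /d/ deletes. /fanboanbauddiixw/ → fanboanbaudiixw.
Rule 2 (nasal place assimilation): /n/ precedes the labial consonant /b/, so it assimilates in place to [m]. /n/ precedes the labial consonant /b/, so it assimilates in place to [m]. /fanboanbaudiixw/ → famboambaudiixw.
Rule 3 (pre-rhotic lowering): no segment meets the environment; /famboambaudiixw/ is unchanged.
Rule 4 (final cluster simplification): /w/ is the second consonant of a word-final cluster /xw/, so it deletes. /famboambaudiixw/ → famboambaudiix.

famboambaudiix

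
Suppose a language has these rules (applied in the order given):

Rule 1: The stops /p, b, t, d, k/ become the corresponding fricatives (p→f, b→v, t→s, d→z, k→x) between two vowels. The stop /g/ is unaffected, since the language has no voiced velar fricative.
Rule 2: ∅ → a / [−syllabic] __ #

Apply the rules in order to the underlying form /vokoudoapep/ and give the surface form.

Rule 1 (intervocalic spirantization): /k/ is a stop between vowels /o/ and /o/, so it spirantizes to the fricative [x]. /d/ is a stop between vowels /u/ and /o/, so it spirantizes to the fricative [z]. /p/ is a stop between vowels /a/ and /e/, so it spirantizes to the fricative [f]. /vokoudoapep/ → voxouzoafep.
Rule 2 (final a-epenthesis): the form ends in the consonant /p/, so [a] is inserted word-finally. /voxouzoafep/ → voxouzoafepa.

voxouzoafepa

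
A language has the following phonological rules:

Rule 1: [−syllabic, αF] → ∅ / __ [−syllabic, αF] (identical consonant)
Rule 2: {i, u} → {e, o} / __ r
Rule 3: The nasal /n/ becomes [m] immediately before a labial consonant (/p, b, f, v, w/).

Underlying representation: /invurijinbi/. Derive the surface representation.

Rule 1 (degemination): no segment meets the environment; /invurijinbi/ is unchanged.
Rule 2 (pre-rhotic lowering): /u/ is a high vowel immediately before /r/, so it lowers to [o]. /invurijinbi/ → invorijinbi.
Rule 3 (nasal place assimilation): /n/ precedes the labial consonant /v/, so it assimilates in place to [m]. /n/ precedes the labial consonant /b/, so it assimilates in place to [m]. /invorijinbi/ → imvorijimbi.

imvorijimbi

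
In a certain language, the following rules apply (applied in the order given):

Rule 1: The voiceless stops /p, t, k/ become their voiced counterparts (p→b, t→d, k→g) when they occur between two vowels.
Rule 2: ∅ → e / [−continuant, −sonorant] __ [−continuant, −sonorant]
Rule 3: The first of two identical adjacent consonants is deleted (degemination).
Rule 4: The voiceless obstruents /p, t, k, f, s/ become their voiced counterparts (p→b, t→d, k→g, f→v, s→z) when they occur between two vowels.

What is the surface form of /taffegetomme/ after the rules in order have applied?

Rule 1 (intervocalic voicing): /t/ is a voiceless stop between vowels /e/ and /o/, so it voices to [d]. /taffegetomme/ → taffegedomme.
Rule 2 (stop-cluster e-epenthesis): no segment meets the environment; /taffegedomme/ is unchanged.
Rule 3 (degemination): /ff/ is a geminate; the first /f/ deletes. /mm/ is a geminate; the first /m/ deletes. /taffegedomme/ → tafegedome.
Rule 4 (intervocalic voicing): /f/ is a voiceless obstruent between vowels /a/ and /e/, so it voices to [v]. /tafegedome/ → tavegedome.

tavegedome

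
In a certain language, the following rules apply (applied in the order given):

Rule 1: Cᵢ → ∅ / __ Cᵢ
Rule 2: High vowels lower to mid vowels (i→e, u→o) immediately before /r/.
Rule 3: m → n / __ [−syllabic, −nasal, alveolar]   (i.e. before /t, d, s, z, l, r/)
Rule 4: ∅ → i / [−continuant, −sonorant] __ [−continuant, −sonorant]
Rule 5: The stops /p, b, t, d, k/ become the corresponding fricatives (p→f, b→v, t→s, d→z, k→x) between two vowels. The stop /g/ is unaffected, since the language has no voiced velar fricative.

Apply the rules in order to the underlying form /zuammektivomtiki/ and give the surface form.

zuamexisivontixi

Rule 1 (degemination): /mm/ is a geminate; the first /m/ deletes. /zuammektivomtiki/ → zuamektivomtiki.
Rule 2 (pre-rhotic lowering): no segment meets the environment; /zuamektivomtiki/ is unchanged.
Rule 3 (nasal place assimilation): /m/ precedes the alveolar consonant /t/, so it assimilates in place to [n]. /zuamektivomtiki/ → zuamektivontiki.
Rule 4 (stop-cluster i-epenthesis): /k/ and /t/ form a stop–stop cluster, so [i] is inserted between them. /zuamektivontiki/ → zuamekitivontiki.
Rule 5 (intervocalic spirantization): /k/ is a stop between vowels /e/ and /i/, so it spirantizes to the fricative [x]. /t/ is a stop between vowels /i/ and /i/, so it spirantizes to the fricative [s]. /k/ is a stop between vowels /i/ and /i/, so it spirantizes to the fricative [x]. /zuamekitivontiki/ → zuamexisivontixi.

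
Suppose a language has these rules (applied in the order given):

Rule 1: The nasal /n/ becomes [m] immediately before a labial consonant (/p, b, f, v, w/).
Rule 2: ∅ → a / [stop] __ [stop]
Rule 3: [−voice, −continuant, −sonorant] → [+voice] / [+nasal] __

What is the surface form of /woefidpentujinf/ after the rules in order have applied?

Rule 1 (nasal place assimilation): /n/ precedes the labial consonant /f/, so it assimilates in place to [m]. /woefidpentujinf/ → woefidpentujimf.
Rule 2 (stop-cluster a-epenthesis): /d/ and /p/ form a stop–stop cluster, so [a] is inserted between them. /woefidpentujimf/ → woefidapentujimf.
Rule 3 (post-nasal voicing): /t/ is a voiceless stop immediately after the nasal /n/, so it voices to [d]. /woefidapentujimf/ → woefidapendujimf.

woefidapendujimf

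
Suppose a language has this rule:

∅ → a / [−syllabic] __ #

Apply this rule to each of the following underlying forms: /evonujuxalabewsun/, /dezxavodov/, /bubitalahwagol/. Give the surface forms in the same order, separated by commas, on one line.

/evonujuxalabewsun/: the form ends in the consonant /n/, so [a] is inserted word-finally. → [evonujuxalabewsuna].
/dezxavodov/: the form ends in the consonant /v/, so [a] is inserted word-finally. → [dezxavodova].
/bubitalahwagol/: the form ends in the consonant /l/, so [a] is inserted word-finally. → [bubitalahwagola].

evonujuxalabewsuna, dezxavodova, bubitalahwagola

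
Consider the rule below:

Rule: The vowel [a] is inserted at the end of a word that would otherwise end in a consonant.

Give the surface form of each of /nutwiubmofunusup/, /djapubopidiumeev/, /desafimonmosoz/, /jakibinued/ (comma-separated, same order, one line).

nutwiubmofunusupa, djapubopidiumeeva, desafimonmosoza, jakibinueda

/nutwiubmofunusup/: the form ends in the consonant /p/, so [a] is inserted word-finally. → [nutwiubmofunusupa].
/djapubopidiumeev/: the form ends in the consonant /v/, so [a] is inserted word-finally. → [djapubopidiumeeva].
/desafimonmosoz/: the form ends in the consonant /z/, so [a] is inserted word-finally. → [desafimonmosoza].
/jakibinued/: the form ends in the consonant /d/, so [a] is inserted word-finally. → [jakibinueda].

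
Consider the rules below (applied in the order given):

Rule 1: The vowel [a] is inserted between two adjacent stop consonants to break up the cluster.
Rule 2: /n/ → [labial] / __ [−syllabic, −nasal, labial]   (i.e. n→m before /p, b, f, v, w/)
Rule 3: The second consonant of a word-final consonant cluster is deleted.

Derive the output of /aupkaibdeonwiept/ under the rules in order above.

aupakaibadeomwiepat

Rule 1 (stop-cluster a-epenthesis): /p/ and /k/ form a stop–stop cluster, so [a] is inserted between them. /b/ and /d/ form a stop–stop cluster, so [a] is inserted between them. /p/ and /t/ form a stop–stop cluster, so [a] is inserted between them. /aupkaibdeonwiept/ → aupakaibadeonwiepat.
Rule 2 (nasal place assimilation): /n/ precedes the labial consonant /w/, so it assimilates in place to [m]. /aupakaibadeonwiepat/ → aupakaibadeomwiepat.
Rule 3 (final cluster simplification): no segment meets the environment; /aupakaibadeomwiepat/ is unchanged.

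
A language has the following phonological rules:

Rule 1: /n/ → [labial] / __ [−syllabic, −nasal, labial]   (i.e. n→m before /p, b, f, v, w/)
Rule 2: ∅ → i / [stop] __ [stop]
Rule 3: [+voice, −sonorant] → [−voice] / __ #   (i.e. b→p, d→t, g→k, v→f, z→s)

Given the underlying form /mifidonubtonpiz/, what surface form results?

Rule 1 (nasal place assimilation): /n/ precedes the labial consonant /p/, so it assimilates in place to [m]. /mifidonubtonpiz/ → mifidonubtompiz.
Rule 2 (stop-cluster i-epenthesis): /b/ and /t/ form a stop–stop cluster, so [i] is inserted between them. /mifidonubtompiz/ → mifidonubitompiz.
Rule 3 (final devoicing): /z/ is a voiced obstruent in word-final position, so it devoices to [s]. /mifidonubitompiz/ → mifidonubitompis.

mifidonubitompis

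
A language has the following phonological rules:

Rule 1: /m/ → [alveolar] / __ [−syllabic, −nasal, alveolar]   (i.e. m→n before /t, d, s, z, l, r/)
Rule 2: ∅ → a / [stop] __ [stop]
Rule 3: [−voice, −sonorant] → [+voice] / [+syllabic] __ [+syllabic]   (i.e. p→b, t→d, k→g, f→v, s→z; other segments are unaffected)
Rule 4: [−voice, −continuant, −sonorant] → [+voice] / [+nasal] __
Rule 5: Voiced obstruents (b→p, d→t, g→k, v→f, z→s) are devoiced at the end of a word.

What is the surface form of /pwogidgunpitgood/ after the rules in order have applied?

Rule 1 (nasal place assimilation): no segment meets the environment; /pwogidgunpitgood/ is unchanged.
Rule 2 (stop-cluster a-epenthesis): /d/ and /g/ form a stop–stop cluster, so [a] is inserted between them. /t/ and /g/ form a stop–stop cluster, so [a] is inserted between them. /pwogidgunpitgood/ → pwogidagunpitagood.
Rule 3 (intervocalic voicing): /t/ is a voiceless obstruent between vowels /i/ and /a/, so it voices to [d]. /pwogidagunpitagood/ → pwogidagunpidagood.
Rule 4 (post-nasal voicing): /p/ is a voiceless stop immediately after the nasal /n/, so it voices to [b]. /pwogidagunpidagood/ → pwogidagunbidagood.
Rule 5 (final devoicing): /d/ is a voiced obstruent in word-final position, so it devoices to [t]. /pwogidagunbidagood/ → pwogidagunbidagoot.

pwogidagunbidagoot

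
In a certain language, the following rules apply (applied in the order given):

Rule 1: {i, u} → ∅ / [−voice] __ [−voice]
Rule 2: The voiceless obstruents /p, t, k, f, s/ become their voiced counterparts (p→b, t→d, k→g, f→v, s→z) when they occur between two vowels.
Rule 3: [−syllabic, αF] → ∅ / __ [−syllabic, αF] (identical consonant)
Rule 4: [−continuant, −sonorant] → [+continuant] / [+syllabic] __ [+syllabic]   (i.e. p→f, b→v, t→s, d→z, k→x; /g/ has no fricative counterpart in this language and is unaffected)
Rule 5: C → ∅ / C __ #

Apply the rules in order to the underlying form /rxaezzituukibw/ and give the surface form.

Rule 1 (high vowel syncope): no segment meets the environment; /rxaezzituukibw/ is unchanged.
Rule 2 (intervocalic voicing): /t/ is a voiceless obstruent between vowels /i/ and /u/, so it voices to [d]. /k/ is a voiceless obstruent between vowels /u/ and /i/, so it voices to [g]. /rxaezzituukibw/ → rxaezziduugibw.
Rule 3 (degemination): /zz/ is a geminate; the first /z/ deletes. /rxaezziduugibw/ → rxaeziduugibw.
Rule 4 (intervocalic spirantization): /d/ is a stop between vowels /i/ and /u/, so it spirantizes to the fricative [z]. /rxaeziduugibw/ → rxaezizuugibw.
Rule 5 (final cluster simplification): /w/ is the second consonant of a word-final cluster /bw/, so it deletes. /rxaezizuugibw/ → rxaezizuugib.

rxaezizuugib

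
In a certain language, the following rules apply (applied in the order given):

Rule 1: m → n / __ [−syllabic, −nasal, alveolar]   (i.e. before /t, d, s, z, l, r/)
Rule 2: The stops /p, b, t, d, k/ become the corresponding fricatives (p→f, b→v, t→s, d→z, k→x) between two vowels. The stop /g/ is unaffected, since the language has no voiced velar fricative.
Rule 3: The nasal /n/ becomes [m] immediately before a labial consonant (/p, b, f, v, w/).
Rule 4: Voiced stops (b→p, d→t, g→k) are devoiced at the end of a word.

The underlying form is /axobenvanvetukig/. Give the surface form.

axovemvamvesuxik

Rule 1 (nasal place assimilation): no segment meets the environment; /axobenvanvetukig/ is unchanged.
Rule 2 (intervocalic spirantization): /b/ is a stop between vowels /o/ and /e/, so it spirantizes to the fricative [v]. /t/ is a stop between vowels /e/ and /u/, so it spirantizes to the fricative [s]. /k/ is a stop between vowels /u/ and /i/, so it spirantizes to the fricative [x]. /axobenvanvetukig/ → axovenvanvesuxig.
Rule 3 (nasal place assimilation): /n/ precedes the labial consonant /v/, so it assimilates in place to [m]. /n/ precedes the labial consonant /v/, so it assimilates in place to [m]. /axovenvanvesuxig/ → axovemvamvesuxig.
Rule 4 (final devoicing): /g/ is a voiced stop in word-final position, so it devoices to [k]. /axovemvamvesuxig/ → axovemvamvesuxik.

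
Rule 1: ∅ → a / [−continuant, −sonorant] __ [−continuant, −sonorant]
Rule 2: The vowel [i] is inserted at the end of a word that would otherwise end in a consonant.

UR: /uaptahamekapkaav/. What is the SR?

Rule 1 (stop-cluster a-epenthesis): /p/ and /t/ form a stop–stop cluster, so [a] is inserted between them. /p/ and /k/ form a stop–stop cluster, so [a] is inserted between them. /uaptahamekapkaav/ → uapatahamekapakaav.
Rule 2 (final i-epenthesis): the form ends in the consonant /v/, so [i] is inserted word-finally. /uapatahamekapakaav/ → uapatahamekapakaavi.

uapatahamekapakaavi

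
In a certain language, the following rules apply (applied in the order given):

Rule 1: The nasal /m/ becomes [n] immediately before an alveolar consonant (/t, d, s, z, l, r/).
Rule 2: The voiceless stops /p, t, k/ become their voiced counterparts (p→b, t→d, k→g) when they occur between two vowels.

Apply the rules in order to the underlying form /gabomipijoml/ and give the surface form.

Rule 1 (nasal place assimilation): /m/ precedes the alveolar consonant /l/, so it assimilates in place to [n]. /gabomipijoml/ → gabomipijonl.
Rule 2 (intervocalic voicing): /p/ is a voiceless stop between vowels /i/ and /i/, so it voices to [b]. /gabomipijonl/ → gabomibijonl.

gabomibijonl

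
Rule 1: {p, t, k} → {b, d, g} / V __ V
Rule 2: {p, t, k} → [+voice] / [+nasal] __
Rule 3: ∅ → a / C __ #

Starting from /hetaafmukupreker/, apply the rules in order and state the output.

Rule 1 (intervocalic voicing): /t/ is a voiceless stop between vowels /e/ and /a/, so it voices to [d]. /k/ is a voiceless stop between vowels /u/ and /u/, so it voices to [g]. /k/ is a voiceless stop between vowels /e/ and /e/, so it voices to [g]. /hetaafmukupreker/ → hedaafmugupreger.
Rule 2 (post-nasal voicing): no segment meets the environment; /hedaafmugupreger/ is unchanged.
Rule 3 (final a-epenthesis): the form ends in the consonant /r/, so [a] is inserted word-finally. /hedaafmugupreger/ → hedaafmugupregera.

hedaafmugupregera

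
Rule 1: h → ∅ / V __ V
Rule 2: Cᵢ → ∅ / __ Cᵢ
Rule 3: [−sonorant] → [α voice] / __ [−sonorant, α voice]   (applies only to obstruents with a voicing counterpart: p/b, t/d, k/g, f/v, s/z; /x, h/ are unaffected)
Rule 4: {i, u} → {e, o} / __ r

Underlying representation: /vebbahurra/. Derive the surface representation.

vebaora

Rule 1 (intervocalic h-deletion): /h/ occurs between vowels /a/ and /u/, so it deletes. /vebbahurra/ → vebbaurra.
Rule 2 (degemination): /bb/ is a geminate; the first /b/ deletes. /rr/ is a geminate; the first /r/ deletes. /vebbaurra/ → vebaura.
Rule 3 (regressive voicing assimilation): no segment meets the environment; /vebaura/ is unchanged.
Rule 4 (pre-rhotic lowering): /u/ is a high vowel immediately before /r/, so it lowers to [o]. /vebaura/ → vebaora.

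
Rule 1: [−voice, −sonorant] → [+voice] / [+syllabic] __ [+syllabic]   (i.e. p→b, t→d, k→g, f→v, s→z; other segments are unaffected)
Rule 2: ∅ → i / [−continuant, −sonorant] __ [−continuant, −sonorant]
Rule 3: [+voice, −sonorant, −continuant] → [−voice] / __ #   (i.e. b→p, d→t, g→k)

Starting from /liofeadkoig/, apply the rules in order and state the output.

Rule 1 (intervocalic voicing): /f/ is a voiceless obstruent between vowels /o/ and /e/, so it voices to [v]. /liofeadkoig/ → lioveadkoig.
Rule 2 (stop-cluster i-epenthesis): /d/ and /k/ form a stop–stop cluster, so [i] is inserted between them. /lioveadkoig/ → lioveadikoig.
Rule 3 (final devoicing): /g/ is a voiced stop in word-final position, so it devoices to [k]. /lioveadikoig/ → lioveadikoik.

lioveadikoik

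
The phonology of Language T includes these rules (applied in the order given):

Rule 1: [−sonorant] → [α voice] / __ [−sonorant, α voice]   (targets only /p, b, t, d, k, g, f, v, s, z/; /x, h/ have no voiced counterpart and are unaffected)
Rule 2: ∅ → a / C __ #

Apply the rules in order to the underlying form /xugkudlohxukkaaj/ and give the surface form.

Rule 1 (regressive voicing assimilation): /g/ precedes the voiceless obstruent /k/, so it devoices to [k] by assimilation. /xugkudlohxukkaaj/ → xukkudlohxukkaaj.
Rule 2 (final a-epenthesis): the form ends in the consonant /j/, so [a] is inserted word-finally. /xukkudlohxukkaaj/ → xukkudlohxukkaaja.

xukkudlohxukkaaja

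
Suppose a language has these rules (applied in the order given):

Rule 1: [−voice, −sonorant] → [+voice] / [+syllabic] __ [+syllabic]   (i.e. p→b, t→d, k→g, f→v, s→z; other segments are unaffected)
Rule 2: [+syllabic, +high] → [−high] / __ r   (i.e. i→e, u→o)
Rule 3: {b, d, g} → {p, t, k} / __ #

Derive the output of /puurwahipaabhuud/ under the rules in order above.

Rule 1 (intervocalic voicing): /p/ is a voiceless obstruent between vowels /i/ and /a/, so it voices to [b]. /puurwahipaabhuud/ → puurwahibaabhuud.
Rule 2 (pre-rhotic lowering): /u/ is a high vowel immediately before /r/, so it lowers to [o]. /puurwahibaabhuud/ → puorwahibaabhuud.
Rule 3 (final devoicing): /d/ is a voiced stop in word-final position, so it devoices to [t]. /puorwahibaabhuud/ → puorwahibaabhuut.

puorwahibaabhuut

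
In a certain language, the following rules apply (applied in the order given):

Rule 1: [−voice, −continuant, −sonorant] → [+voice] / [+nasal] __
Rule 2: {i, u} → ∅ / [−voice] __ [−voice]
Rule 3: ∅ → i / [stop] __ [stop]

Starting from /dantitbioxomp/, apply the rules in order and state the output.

danditibioxomb

Rule 1 (post-nasal voicing): /t/ is a voiceless stop immediately after the nasal /n/, so it voices to [d]. /p/ is a voiceless stop immediately after the nasal /m/, so it voices to [b]. /dantitbioxomp/ → danditbioxomb.
Rule 2 (high vowel syncope): no segment meets the environment; /danditbioxomb/ is unchanged.
Rule 3 (stop-cluster i-epenthesis): /t/ and /b/ form a stop–stop cluster, so [i] is inserted between them. /danditbioxomb/ → danditibioxomb.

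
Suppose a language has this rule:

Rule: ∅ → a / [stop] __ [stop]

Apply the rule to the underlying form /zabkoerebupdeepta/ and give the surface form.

/b/ and /k/ form a stop–stop cluster, so [a] is inserted between them.
/p/ and /d/ form a stop–stop cluster, so [a] is inserted between them.
/p/ and /t/ form a stop–stop cluster, so [a] is inserted between them.
Surface form: [zabakoerebupadeepata].

zabakoerebupadeepata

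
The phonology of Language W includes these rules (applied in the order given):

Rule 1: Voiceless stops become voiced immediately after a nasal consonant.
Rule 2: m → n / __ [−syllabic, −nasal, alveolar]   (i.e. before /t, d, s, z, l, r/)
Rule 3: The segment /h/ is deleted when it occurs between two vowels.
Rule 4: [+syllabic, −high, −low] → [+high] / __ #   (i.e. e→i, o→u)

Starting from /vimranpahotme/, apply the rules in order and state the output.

vinranbaotmi

Rule 1 (post-nasal voicing): /p/ is a voiceless stop immediately after the nasal /n/, so it voices to [b]. /vimranpahotme/ → vimranbahotme.
Rule 2 (nasal place assimilation): /m/ precedes the alveolar consonant /r/, so it assimilates in place to [n]. /vimranbahotme/ → vinranbahotme.
Rule 3 (intervocalic h-deletion): /h/ occurs between vowels /a/ and /o/, so it deletes. /vinranbahotme/ → vinranbaotme.
Rule 4 (final vowel raising): /e/ is a mid vowel in word-final position, so it raises to [i]. /vinranbaotme/ → vinranbaotmi.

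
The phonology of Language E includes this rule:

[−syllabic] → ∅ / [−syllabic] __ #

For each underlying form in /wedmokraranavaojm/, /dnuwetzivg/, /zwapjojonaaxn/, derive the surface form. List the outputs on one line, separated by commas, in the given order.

wedmokraranavaoj, dnuwetziv, zwapjojonaax

/wedmokraranavaojm/: /m/ is the second consonant of a word-final cluster /jm/, so it deletes. → [wedmokraranavaoj].
/dnuwetzivg/: /g/ is the second consonant of a word-final cluster /vg/, so it deletes. → [dnuwetziv].
/zwapjojonaaxn/: /n/ is the second consonant of a word-final cluster /xn/, so it deletes. → [zwapjojonaax].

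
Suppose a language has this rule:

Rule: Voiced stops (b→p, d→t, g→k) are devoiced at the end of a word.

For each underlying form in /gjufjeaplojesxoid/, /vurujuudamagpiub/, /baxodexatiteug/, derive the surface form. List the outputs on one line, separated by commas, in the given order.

gjufjeaplojesxoit, vurujuudamagpiup, baxodexatiteuk

/gjufjeaplojesxoid/: /d/ is a voiced stop in word-final position, so it devoices to [t]. → [gjufjeaplojesxoit].
/vurujuudamagpiub/: /b/ is a voiced stop in word-final position, so it devoices to [p]. → [vurujuudamagpiup].
/baxodexatiteug/: /g/ is a voiced stop in word-final position, so it devoices to [k]. → [baxodexatiteuk].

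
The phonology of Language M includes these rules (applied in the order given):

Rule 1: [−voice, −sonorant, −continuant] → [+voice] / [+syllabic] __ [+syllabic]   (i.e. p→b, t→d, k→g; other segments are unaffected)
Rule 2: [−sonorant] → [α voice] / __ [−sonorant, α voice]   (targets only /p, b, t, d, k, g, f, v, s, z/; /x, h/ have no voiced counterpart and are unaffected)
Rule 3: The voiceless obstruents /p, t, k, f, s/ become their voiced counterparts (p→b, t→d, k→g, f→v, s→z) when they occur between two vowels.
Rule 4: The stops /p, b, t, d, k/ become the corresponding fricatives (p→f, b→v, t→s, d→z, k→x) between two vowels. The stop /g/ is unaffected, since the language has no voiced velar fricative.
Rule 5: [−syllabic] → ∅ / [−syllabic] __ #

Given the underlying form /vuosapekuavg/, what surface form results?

vuozaveguav

Rule 1 (intervocalic voicing): /p/ is a voiceless stop between vowels /a/ and /e/, so it voices to [b]. /k/ is a voiceless stop between vowels /e/ and /u/, so it voices to [g]. /vuosapekuavg/ → vuosabeguavg.
Rule 2 (regressive voicing assimilation): no segment meets the environment; /vuosabeguavg/ is unchanged.
Rule 3 (intervocalic voicing): /s/ is a voiceless obstruent between vowels /o/ and /a/, so it voices to [z]. /vuosabeguavg/ → vuozabeguavg.
Rule 4 (intervocalic spirantization): /b/ is a stop between vowels /a/ and /e/, so it spirantizes to the fricative [v]. /vuozabeguavg/ → vuozaveguavg.
Rule 5 (final cluster simplification): /g/ is the second consonant of a word-final cluster /vg/, so it deletes. /vuozaveguavg/ → vuozaveguav.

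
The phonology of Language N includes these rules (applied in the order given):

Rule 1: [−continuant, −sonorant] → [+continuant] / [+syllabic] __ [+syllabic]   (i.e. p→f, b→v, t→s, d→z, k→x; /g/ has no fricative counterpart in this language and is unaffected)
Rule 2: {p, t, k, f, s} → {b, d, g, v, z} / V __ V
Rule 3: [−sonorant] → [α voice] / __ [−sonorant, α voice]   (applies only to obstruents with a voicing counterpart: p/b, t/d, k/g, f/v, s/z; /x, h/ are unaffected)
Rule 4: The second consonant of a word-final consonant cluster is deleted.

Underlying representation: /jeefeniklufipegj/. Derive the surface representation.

Rule 1 (intervocalic spirantization): /p/ is a stop between vowels /i/ and /e/, so it spirantizes to the fricative [f]. /jeefeniklufipegj/ → jeefeniklufifegj.
Rule 2 (intervocalic voicing): /f/ is a voiceless obstruent between vowels /e/ and /e/, so it voices to [v]. /f/ is a voiceless obstruent between vowels /u/ and /i/, so it voices to [v]. /f/ is a voiceless obstruent between vowels /i/ and /e/, so it voices to [v]. /jeefeniklufifegj/ → jeevenikluvivegj.
Rule 3 (regressive voicing assimilation): no segment meets the environment; /jeevenikluvivegj/ is unchanged.
Rule 4 (final cluster simplification): /j/ is the second consonant of a word-final cluster /gj/, so it deletes. /jeevenikluvivegj/ → jeevenikluviveg.

jeevenikluviveg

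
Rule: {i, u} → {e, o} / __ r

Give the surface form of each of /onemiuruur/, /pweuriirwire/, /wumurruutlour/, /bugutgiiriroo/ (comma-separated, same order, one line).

onemioruor, pweorierwere, wumorruutloor, bugutgiereroo

/onemiuruur/: /u/ is a high vowel immediately before /r/, so it lowers to [o]. /u/ is a high vowel immediately before /r/, so it lowers to [o]. → [onemioruor].
/pweuriirwire/: /u/ is a high vowel immediately before /r/, so it lowers to [o]. /i/ is a high vowel immediately before /r/, so it lowers to [e]. /i/ is a high vowel immediately before /r/, so it lowers to [e]. → [pweorierwere].
/wumurruutlour/: /u/ is a high vowel immediately before /r/, so it lowers to [o]. /u/ is a high vowel immediately before /r/, so it lowers to [o]. → [wumorruutloor].
/bugutgiiriroo/: /i/ is a high vowel immediately before /r/, so it lowers to [e]. /i/ is a high vowel immediately before /r/, so it lowers to [e]. → [bugutgiereroo].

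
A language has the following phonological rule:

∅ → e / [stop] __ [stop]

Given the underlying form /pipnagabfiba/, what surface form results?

No segment of /pipnagabfiba/ meets the structural description of the rule, so the form surfaces unchanged.

pipnagabfiba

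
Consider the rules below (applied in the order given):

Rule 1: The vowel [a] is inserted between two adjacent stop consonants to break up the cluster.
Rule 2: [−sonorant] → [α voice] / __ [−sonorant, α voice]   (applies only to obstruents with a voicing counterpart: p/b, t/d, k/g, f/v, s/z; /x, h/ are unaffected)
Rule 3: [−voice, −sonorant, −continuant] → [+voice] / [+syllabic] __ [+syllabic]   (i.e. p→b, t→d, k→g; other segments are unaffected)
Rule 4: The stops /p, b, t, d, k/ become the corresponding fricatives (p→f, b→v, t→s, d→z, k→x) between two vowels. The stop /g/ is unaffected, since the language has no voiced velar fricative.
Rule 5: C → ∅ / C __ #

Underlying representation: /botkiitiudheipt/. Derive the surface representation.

Rule 1 (stop-cluster a-epenthesis): /t/ and /k/ form a stop–stop cluster, so [a] is inserted between them. /p/ and /t/ form a stop–stop cluster, so [a] is inserted between them. /botkiitiudheipt/ → botakiitiudheipat.
Rule 2 (regressive voicing assimilation): /d/ precedes the voiceless obstruent /h/, so it devoices to [t] by assimilation. /botakiitiudheipat/ → botakiitiutheipat.
Rule 3 (intervocalic voicing): /t/ is a voiceless stop between vowels /o/ and /a/, so it voices to [d]. /k/ is a voiceless stop between vowels /a/ and /i/, so it voices to [g]. /t/ is a voiceless stop between vowels /i/ and /i/, so it voices to [d]. /p/ is a voiceless stop between vowels /i/ and /a/, so it voices to [b]. /botakiitiutheipat/ → bodagiidiutheibat.
Rule 4 (intervocalic spirantization): /d/ is a stop between vowels /o/ and /a/, so it spirantizes to the fricative [z]. /d/ is a stop between vowels /i/ and /i/, so it spirantizes to the fricative [z]. /b/ is a stop between vowels /i/ and /a/, so it spirantizes to the fricative [v]. /bodagiidiutheibat/ → bozagiiziutheivat.
Rule 5 (final cluster simplification): no segment meets the environment; /bozagiiziutheivat/ is unchanged.

bozagiiziutheivat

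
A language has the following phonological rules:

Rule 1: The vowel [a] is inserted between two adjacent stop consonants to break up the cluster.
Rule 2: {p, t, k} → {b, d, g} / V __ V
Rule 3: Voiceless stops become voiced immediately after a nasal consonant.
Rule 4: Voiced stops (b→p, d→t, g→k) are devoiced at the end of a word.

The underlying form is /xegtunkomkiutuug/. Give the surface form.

xegadungomgiuduuk

Rule 1 (stop-cluster a-epenthesis): /g/ and /t/ form a stop–stop cluster, so [a] is inserted between them. /xegtunkomkiutuug/ → xegatunkomkiutuug.
Rule 2 (intervocalic voicing): /t/ is a voiceless stop between vowels /a/ and /u/, so it voices to [d]. /t/ is a voiceless stop between vowels /u/ and /u/, so it voices to [d]. /xegatunkomkiutuug/ → xegadunkomkiuduug.
Rule 3 (post-nasal voicing): /k/ is a voiceless stop immediately after the nasal /n/, so it voices to [g]. /k/ is a voiceless stop immediately after the nasal /m/, so it voices to [g]. /xegadunkomkiuduug/ → xegadungomgiuduug.
Rule 4 (final devoicing): /g/ is a voiced stop in word-final position, so it devoices to [k]. /xegadungomgiuduug/ → xegadungomgiuduuk.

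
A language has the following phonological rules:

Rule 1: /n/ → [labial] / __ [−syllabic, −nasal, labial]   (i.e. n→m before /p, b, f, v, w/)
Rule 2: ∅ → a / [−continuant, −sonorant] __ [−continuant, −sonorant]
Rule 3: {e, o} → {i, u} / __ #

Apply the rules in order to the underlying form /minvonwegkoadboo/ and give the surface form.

mimvomwegakoadabou

Rule 1 (nasal place assimilation): /n/ precedes the labial consonant /v/, so it assimilates in place to [m]. /n/ precedes the labial consonant /w/, so it assimilates in place to [m]. /minvonwegkoadboo/ → mimvomwegkoadboo.
Rule 2 (stop-cluster a-epenthesis): /g/ and /k/ form a stop–stop cluster, so [a] is inserted between them. /d/ and /b/ form a stop–stop cluster, so [a] is inserted between them. /mimvomwegkoadboo/ → mimvomwegakoadaboo.
Rule 3 (final vowel raising): /o/ is a mid vowel in word-final position, so it raises to [u]. /mimvomwegakoadaboo/ → mimvomwegakoadabou.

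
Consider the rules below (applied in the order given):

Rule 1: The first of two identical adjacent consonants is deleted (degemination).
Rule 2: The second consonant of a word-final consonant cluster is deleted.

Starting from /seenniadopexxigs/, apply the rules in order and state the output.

seeniadopexig

Rule 1 (degemination): /nn/ is a geminate; the first /n/ deletes. /xx/ is a geminate; the first /x/ deletes. /seenniadopexxigs/ → seeniadopexigs.
Rule 2 (final cluster simplification): /s/ is the second consonant of a word-final cluster /gs/, so it deletes. /seeniadopexigs/ → seeniadopexig.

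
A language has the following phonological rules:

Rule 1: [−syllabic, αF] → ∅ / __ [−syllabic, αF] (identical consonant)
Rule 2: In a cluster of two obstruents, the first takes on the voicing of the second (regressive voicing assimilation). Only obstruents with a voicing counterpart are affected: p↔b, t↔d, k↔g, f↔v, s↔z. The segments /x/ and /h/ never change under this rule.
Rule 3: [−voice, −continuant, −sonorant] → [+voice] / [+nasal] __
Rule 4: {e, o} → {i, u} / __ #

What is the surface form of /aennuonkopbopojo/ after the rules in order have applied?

aenuongobbopoju

Rule 1 (degemination): /nn/ is a geminate; the first /n/ deletes. /aennuonkopbopojo/ → aenuonkopbopojo.
Rule 2 (regressive voicing assimilation): /p/ precedes the voiced obstruent /b/, so it voices to [b] by assimilation. /aenuonkopbopojo/ → aenuonkobbopojo.
Rule 3 (post-nasal voicing): /k/ is a voiceless stop immediately after the nasal /n/, so it voices to [g]. /aenuonkobbopojo/ → aenuongobbopojo.
Rule 4 (final vowel raising): /o/ is a mid vowel in word-final position, so it raises to [u]. /aenuongobbopojo/ → aenuongobbopoju.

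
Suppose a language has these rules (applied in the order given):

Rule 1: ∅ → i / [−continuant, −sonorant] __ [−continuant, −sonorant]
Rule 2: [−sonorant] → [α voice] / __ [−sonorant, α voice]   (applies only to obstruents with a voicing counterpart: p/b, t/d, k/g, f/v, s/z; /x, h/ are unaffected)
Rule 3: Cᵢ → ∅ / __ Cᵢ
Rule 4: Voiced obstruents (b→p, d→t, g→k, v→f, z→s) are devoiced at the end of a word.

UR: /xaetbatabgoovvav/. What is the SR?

xaetibatabigoovaf

Rule 1 (stop-cluster i-epenthesis): /t/ and /b/ form a stop–stop cluster, so [i] is inserted between them. /b/ and /g/ form a stop–stop cluster, so [i] is inserted between them. /xaetbatabgoovvav/ → xaetibatabigoovvav.
Rule 2 (regressive voicing assimilation): no segment meets the environment; /xaetibatabigoovvav/ is unchanged.
Rule 3 (degemination): /vv/ is a geminate; the first /v/ deletes. /xaetibatabigoovvav/ → xaetibatabigoovav.
Rule 4 (final devoicing): /v/ is a voiced obstruent in word-final position, so it devoices to [f]. /xaetibatabigoovav/ → xaetibatabigoovaf.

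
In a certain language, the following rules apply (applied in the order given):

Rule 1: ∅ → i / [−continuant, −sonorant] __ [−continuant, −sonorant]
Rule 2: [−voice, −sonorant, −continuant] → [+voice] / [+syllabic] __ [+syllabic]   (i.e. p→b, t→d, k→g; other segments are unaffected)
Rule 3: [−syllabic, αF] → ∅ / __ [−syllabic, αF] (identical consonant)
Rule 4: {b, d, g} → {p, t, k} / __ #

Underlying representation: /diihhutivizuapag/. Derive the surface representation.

diihudivizuabak

Rule 1 (stop-cluster i-epenthesis): no segment meets the environment; /diihhutivizuapag/ is unchanged.
Rule 2 (intervocalic voicing): /t/ is a voiceless stop between vowels /u/ and /i/, so it voices to [d]. /p/ is a voiceless stop between vowels /a/ and /a/, so it voices to [b]. /diihhutivizuapag/ → diihhudivizuabag.
Rule 3 (degemination): /hh/ is a geminate; the first /h/ deletes. /diihhudivizuabag/ → diihudivizuabag.
Rule 4 (final devoicing): /g/ is a voiced stop in word-final position, so it devoices to [k]. /diihudivizuabag/ → diihudivizuabak.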